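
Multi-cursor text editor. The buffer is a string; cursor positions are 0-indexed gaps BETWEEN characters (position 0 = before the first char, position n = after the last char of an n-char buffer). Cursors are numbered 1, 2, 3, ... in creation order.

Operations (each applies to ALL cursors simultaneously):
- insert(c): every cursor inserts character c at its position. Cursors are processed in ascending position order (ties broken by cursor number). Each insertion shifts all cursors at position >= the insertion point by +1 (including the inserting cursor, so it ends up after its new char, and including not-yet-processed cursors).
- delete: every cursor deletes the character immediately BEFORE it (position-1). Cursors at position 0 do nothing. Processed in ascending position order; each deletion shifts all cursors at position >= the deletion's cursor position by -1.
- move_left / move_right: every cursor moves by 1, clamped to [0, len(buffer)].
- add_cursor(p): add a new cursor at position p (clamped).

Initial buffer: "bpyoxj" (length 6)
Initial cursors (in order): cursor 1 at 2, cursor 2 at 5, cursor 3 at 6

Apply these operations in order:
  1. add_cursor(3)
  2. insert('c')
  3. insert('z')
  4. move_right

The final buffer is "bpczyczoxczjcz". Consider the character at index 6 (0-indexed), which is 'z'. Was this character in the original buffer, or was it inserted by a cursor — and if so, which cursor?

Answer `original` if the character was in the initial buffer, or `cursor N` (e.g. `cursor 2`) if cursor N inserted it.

Answer: cursor 4

Derivation:
After op 1 (add_cursor(3)): buffer="bpyoxj" (len 6), cursors c1@2 c4@3 c2@5 c3@6, authorship ......
After op 2 (insert('c')): buffer="bpcycoxcjc" (len 10), cursors c1@3 c4@5 c2@8 c3@10, authorship ..1.4..2.3
After op 3 (insert('z')): buffer="bpczyczoxczjcz" (len 14), cursors c1@4 c4@7 c2@11 c3@14, authorship ..11.44..22.33
After op 4 (move_right): buffer="bpczyczoxczjcz" (len 14), cursors c1@5 c4@8 c2@12 c3@14, authorship ..11.44..22.33
Authorship (.=original, N=cursor N): . . 1 1 . 4 4 . . 2 2 . 3 3
Index 6: author = 4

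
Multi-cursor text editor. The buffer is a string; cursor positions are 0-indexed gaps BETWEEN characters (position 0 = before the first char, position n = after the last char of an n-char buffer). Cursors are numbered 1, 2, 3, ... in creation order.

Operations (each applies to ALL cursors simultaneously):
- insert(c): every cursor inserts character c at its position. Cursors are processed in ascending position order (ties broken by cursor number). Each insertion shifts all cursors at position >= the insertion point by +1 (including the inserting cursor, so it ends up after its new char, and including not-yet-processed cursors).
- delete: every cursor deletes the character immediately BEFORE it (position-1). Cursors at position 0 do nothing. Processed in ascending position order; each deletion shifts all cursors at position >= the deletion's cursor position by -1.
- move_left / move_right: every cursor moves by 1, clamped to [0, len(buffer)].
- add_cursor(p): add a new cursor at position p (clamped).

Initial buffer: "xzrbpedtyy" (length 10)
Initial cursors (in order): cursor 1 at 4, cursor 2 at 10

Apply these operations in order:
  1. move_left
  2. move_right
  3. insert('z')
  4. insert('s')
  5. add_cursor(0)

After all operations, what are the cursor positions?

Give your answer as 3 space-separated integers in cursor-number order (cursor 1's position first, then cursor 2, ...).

After op 1 (move_left): buffer="xzrbpedtyy" (len 10), cursors c1@3 c2@9, authorship ..........
After op 2 (move_right): buffer="xzrbpedtyy" (len 10), cursors c1@4 c2@10, authorship ..........
After op 3 (insert('z')): buffer="xzrbzpedtyyz" (len 12), cursors c1@5 c2@12, authorship ....1......2
After op 4 (insert('s')): buffer="xzrbzspedtyyzs" (len 14), cursors c1@6 c2@14, authorship ....11......22
After op 5 (add_cursor(0)): buffer="xzrbzspedtyyzs" (len 14), cursors c3@0 c1@6 c2@14, authorship ....11......22

Answer: 6 14 0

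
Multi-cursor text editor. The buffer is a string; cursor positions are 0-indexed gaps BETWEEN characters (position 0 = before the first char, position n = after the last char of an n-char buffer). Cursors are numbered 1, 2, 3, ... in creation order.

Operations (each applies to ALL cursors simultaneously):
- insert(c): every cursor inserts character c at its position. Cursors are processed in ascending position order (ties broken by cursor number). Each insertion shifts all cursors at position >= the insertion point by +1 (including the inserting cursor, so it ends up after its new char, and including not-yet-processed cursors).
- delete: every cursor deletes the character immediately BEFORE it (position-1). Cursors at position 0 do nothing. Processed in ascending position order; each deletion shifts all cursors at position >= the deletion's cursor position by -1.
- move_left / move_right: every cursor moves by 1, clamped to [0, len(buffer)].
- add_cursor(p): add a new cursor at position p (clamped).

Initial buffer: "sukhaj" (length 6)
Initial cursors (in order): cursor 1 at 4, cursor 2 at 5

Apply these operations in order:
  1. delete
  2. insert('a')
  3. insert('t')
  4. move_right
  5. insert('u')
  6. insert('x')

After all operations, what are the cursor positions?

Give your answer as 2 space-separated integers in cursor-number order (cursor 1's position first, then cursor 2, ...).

After op 1 (delete): buffer="sukj" (len 4), cursors c1@3 c2@3, authorship ....
After op 2 (insert('a')): buffer="sukaaj" (len 6), cursors c1@5 c2@5, authorship ...12.
After op 3 (insert('t')): buffer="sukaattj" (len 8), cursors c1@7 c2@7, authorship ...1212.
After op 4 (move_right): buffer="sukaattj" (len 8), cursors c1@8 c2@8, authorship ...1212.
After op 5 (insert('u')): buffer="sukaattjuu" (len 10), cursors c1@10 c2@10, authorship ...1212.12
After op 6 (insert('x')): buffer="sukaattjuuxx" (len 12), cursors c1@12 c2@12, authorship ...1212.1212

Answer: 12 12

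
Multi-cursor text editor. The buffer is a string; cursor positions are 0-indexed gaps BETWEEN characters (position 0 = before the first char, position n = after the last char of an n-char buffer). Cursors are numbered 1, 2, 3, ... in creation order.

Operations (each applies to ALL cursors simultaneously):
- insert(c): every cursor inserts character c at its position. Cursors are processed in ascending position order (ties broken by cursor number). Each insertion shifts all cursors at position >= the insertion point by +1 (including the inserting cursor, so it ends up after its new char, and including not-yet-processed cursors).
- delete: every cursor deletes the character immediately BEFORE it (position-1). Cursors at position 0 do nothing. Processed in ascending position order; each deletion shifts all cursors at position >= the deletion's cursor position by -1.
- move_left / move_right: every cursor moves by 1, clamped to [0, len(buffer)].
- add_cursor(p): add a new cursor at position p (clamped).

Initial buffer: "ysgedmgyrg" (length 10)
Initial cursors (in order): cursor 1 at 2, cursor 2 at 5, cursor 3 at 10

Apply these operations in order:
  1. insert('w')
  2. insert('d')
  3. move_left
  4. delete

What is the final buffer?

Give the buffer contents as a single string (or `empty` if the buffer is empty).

After op 1 (insert('w')): buffer="yswgedwmgyrgw" (len 13), cursors c1@3 c2@7 c3@13, authorship ..1...2.....3
After op 2 (insert('d')): buffer="yswdgedwdmgyrgwd" (len 16), cursors c1@4 c2@9 c3@16, authorship ..11...22.....33
After op 3 (move_left): buffer="yswdgedwdmgyrgwd" (len 16), cursors c1@3 c2@8 c3@15, authorship ..11...22.....33
After op 4 (delete): buffer="ysdgeddmgyrgd" (len 13), cursors c1@2 c2@6 c3@12, authorship ..1...2.....3

Answer: ysdgeddmgyrgd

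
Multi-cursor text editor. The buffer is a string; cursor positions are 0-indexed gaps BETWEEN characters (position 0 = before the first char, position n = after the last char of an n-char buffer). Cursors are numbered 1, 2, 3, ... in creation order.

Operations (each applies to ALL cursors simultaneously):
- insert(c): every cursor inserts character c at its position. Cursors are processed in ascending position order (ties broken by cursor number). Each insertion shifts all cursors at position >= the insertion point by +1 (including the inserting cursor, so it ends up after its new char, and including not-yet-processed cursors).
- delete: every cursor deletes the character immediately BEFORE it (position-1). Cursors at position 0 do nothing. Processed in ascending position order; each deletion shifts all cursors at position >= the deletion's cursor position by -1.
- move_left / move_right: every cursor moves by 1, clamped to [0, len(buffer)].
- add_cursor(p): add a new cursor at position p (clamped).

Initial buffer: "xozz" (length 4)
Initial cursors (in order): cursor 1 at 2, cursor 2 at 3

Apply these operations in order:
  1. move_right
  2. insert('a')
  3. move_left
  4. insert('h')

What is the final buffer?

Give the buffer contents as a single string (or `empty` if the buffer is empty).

Answer: xozhazha

Derivation:
After op 1 (move_right): buffer="xozz" (len 4), cursors c1@3 c2@4, authorship ....
After op 2 (insert('a')): buffer="xozaza" (len 6), cursors c1@4 c2@6, authorship ...1.2
After op 3 (move_left): buffer="xozaza" (len 6), cursors c1@3 c2@5, authorship ...1.2
After op 4 (insert('h')): buffer="xozhazha" (len 8), cursors c1@4 c2@7, authorship ...11.22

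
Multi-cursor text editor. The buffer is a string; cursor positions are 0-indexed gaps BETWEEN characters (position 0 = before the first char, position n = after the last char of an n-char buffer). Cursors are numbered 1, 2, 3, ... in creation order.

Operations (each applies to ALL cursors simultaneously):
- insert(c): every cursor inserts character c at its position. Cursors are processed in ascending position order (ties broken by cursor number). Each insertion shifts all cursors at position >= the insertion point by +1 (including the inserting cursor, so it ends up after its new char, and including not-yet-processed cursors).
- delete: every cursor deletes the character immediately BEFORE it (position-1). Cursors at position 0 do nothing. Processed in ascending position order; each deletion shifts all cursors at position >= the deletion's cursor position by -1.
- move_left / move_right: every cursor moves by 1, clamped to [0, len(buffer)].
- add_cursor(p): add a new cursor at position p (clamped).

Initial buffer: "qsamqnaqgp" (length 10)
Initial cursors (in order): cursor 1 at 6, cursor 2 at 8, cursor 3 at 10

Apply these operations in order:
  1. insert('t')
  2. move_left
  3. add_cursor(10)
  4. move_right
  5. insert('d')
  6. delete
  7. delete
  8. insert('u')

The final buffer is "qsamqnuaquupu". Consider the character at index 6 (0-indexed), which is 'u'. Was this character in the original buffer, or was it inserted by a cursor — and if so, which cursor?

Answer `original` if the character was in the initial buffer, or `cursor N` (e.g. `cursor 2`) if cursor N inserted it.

After op 1 (insert('t')): buffer="qsamqntaqtgpt" (len 13), cursors c1@7 c2@10 c3@13, authorship ......1..2..3
After op 2 (move_left): buffer="qsamqntaqtgpt" (len 13), cursors c1@6 c2@9 c3@12, authorship ......1..2..3
After op 3 (add_cursor(10)): buffer="qsamqntaqtgpt" (len 13), cursors c1@6 c2@9 c4@10 c3@12, authorship ......1..2..3
After op 4 (move_right): buffer="qsamqntaqtgpt" (len 13), cursors c1@7 c2@10 c4@11 c3@13, authorship ......1..2..3
After op 5 (insert('d')): buffer="qsamqntdaqtdgdptd" (len 17), cursors c1@8 c2@12 c4@14 c3@17, authorship ......11..22.4.33
After op 6 (delete): buffer="qsamqntaqtgpt" (len 13), cursors c1@7 c2@10 c4@11 c3@13, authorship ......1..2..3
After op 7 (delete): buffer="qsamqnaqp" (len 9), cursors c1@6 c2@8 c4@8 c3@9, authorship .........
After op 8 (insert('u')): buffer="qsamqnuaquupu" (len 13), cursors c1@7 c2@11 c4@11 c3@13, authorship ......1..24.3
Authorship (.=original, N=cursor N): . . . . . . 1 . . 2 4 . 3
Index 6: author = 1

Answer: cursor 1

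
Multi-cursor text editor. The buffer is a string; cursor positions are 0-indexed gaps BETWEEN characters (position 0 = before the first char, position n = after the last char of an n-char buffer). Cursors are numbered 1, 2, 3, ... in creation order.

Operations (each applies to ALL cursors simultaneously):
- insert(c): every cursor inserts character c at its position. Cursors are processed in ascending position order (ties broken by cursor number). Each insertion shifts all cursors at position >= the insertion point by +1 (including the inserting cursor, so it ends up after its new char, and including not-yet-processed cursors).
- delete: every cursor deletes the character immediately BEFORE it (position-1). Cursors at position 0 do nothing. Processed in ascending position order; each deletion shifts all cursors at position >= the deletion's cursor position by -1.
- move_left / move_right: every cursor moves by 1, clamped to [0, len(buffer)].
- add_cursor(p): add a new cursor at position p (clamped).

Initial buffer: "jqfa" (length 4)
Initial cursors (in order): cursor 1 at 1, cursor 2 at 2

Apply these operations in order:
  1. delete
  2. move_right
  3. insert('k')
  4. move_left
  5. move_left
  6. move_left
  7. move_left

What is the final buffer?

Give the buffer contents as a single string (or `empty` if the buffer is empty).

After op 1 (delete): buffer="fa" (len 2), cursors c1@0 c2@0, authorship ..
After op 2 (move_right): buffer="fa" (len 2), cursors c1@1 c2@1, authorship ..
After op 3 (insert('k')): buffer="fkka" (len 4), cursors c1@3 c2@3, authorship .12.
After op 4 (move_left): buffer="fkka" (len 4), cursors c1@2 c2@2, authorship .12.
After op 5 (move_left): buffer="fkka" (len 4), cursors c1@1 c2@1, authorship .12.
After op 6 (move_left): buffer="fkka" (len 4), cursors c1@0 c2@0, authorship .12.
After op 7 (move_left): buffer="fkka" (len 4), cursors c1@0 c2@0, authorship .12.

Answer: fkka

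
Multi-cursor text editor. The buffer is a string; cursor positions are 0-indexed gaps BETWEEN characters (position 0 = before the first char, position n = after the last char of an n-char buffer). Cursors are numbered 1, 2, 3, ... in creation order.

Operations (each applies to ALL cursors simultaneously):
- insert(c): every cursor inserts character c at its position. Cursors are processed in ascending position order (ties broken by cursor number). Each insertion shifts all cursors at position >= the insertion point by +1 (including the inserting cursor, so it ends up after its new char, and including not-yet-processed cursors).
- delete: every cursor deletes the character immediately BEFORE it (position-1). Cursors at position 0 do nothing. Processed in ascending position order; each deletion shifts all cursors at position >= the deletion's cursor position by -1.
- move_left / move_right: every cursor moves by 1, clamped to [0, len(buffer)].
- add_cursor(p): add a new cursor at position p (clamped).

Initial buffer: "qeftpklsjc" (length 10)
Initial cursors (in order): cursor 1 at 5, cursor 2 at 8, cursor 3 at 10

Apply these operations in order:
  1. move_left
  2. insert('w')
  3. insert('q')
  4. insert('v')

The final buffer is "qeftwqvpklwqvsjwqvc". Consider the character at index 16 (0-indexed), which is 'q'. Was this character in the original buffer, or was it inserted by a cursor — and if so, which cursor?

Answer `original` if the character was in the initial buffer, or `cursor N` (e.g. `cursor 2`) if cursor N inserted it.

After op 1 (move_left): buffer="qeftpklsjc" (len 10), cursors c1@4 c2@7 c3@9, authorship ..........
After op 2 (insert('w')): buffer="qeftwpklwsjwc" (len 13), cursors c1@5 c2@9 c3@12, authorship ....1...2..3.
After op 3 (insert('q')): buffer="qeftwqpklwqsjwqc" (len 16), cursors c1@6 c2@11 c3@15, authorship ....11...22..33.
After op 4 (insert('v')): buffer="qeftwqvpklwqvsjwqvc" (len 19), cursors c1@7 c2@13 c3@18, authorship ....111...222..333.
Authorship (.=original, N=cursor N): . . . . 1 1 1 . . . 2 2 2 . . 3 3 3 .
Index 16: author = 3

Answer: cursor 3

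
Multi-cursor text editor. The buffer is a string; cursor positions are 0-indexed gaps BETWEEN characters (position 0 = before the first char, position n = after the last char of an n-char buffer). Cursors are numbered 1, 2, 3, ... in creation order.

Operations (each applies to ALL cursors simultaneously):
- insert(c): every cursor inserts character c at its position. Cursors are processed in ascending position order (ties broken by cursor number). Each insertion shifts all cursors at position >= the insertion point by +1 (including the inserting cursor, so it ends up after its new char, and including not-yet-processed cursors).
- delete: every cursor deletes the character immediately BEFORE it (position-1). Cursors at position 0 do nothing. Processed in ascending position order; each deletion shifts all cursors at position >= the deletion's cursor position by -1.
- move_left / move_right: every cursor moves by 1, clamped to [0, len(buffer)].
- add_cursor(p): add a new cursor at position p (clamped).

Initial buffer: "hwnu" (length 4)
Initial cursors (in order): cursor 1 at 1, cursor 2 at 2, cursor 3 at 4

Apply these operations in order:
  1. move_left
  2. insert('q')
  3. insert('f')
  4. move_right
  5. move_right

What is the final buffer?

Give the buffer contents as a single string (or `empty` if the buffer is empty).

After op 1 (move_left): buffer="hwnu" (len 4), cursors c1@0 c2@1 c3@3, authorship ....
After op 2 (insert('q')): buffer="qhqwnqu" (len 7), cursors c1@1 c2@3 c3@6, authorship 1.2..3.
After op 3 (insert('f')): buffer="qfhqfwnqfu" (len 10), cursors c1@2 c2@5 c3@9, authorship 11.22..33.
After op 4 (move_right): buffer="qfhqfwnqfu" (len 10), cursors c1@3 c2@6 c3@10, authorship 11.22..33.
After op 5 (move_right): buffer="qfhqfwnqfu" (len 10), cursors c1@4 c2@7 c3@10, authorship 11.22..33.

Answer: qfhqfwnqfu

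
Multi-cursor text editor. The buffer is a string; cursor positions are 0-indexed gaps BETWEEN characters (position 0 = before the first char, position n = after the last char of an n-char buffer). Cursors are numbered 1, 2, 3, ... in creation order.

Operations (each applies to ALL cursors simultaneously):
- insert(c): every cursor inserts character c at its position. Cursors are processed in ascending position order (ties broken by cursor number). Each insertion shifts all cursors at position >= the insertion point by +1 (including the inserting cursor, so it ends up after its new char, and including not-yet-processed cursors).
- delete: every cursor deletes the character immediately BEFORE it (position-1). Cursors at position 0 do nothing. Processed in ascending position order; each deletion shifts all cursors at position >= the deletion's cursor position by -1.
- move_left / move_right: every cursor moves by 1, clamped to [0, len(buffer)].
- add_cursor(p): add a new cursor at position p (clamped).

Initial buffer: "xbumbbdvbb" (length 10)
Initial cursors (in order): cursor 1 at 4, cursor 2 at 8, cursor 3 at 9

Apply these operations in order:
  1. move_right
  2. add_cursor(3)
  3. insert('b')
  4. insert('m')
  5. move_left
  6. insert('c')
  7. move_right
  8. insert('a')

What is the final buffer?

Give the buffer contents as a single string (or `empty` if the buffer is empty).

Answer: xbubcmambbcmabdvbbcmabbcma

Derivation:
After op 1 (move_right): buffer="xbumbbdvbb" (len 10), cursors c1@5 c2@9 c3@10, authorship ..........
After op 2 (add_cursor(3)): buffer="xbumbbdvbb" (len 10), cursors c4@3 c1@5 c2@9 c3@10, authorship ..........
After op 3 (insert('b')): buffer="xbubmbbbdvbbbb" (len 14), cursors c4@4 c1@7 c2@12 c3@14, authorship ...4..1....2.3
After op 4 (insert('m')): buffer="xbubmmbbmbdvbbmbbm" (len 18), cursors c4@5 c1@9 c2@15 c3@18, authorship ...44..11....22.33
After op 5 (move_left): buffer="xbubmmbbmbdvbbmbbm" (len 18), cursors c4@4 c1@8 c2@14 c3@17, authorship ...44..11....22.33
After op 6 (insert('c')): buffer="xbubcmmbbcmbdvbbcmbbcm" (len 22), cursors c4@5 c1@10 c2@17 c3@21, authorship ...444..111....222.333
After op 7 (move_right): buffer="xbubcmmbbcmbdvbbcmbbcm" (len 22), cursors c4@6 c1@11 c2@18 c3@22, authorship ...444..111....222.333
After op 8 (insert('a')): buffer="xbubcmambbcmabdvbbcmabbcma" (len 26), cursors c4@7 c1@13 c2@21 c3@26, authorship ...4444..1111....2222.3333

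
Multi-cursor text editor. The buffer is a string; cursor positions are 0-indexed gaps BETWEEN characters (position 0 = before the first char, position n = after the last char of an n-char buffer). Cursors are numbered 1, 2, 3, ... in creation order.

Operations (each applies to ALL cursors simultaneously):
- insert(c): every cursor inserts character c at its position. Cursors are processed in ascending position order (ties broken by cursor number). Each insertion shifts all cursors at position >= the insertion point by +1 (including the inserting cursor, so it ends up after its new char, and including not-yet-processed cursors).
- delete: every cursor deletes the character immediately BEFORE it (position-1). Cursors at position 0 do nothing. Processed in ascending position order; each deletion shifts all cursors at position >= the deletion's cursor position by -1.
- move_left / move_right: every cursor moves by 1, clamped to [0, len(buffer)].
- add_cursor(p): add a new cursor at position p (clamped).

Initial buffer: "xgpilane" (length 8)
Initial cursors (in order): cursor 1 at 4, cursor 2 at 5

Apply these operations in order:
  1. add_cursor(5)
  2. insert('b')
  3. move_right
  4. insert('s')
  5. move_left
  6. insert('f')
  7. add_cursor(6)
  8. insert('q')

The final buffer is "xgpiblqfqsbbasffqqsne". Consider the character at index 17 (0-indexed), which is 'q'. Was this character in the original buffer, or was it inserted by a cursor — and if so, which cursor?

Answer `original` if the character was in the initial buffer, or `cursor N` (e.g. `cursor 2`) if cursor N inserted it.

After op 1 (add_cursor(5)): buffer="xgpilane" (len 8), cursors c1@4 c2@5 c3@5, authorship ........
After op 2 (insert('b')): buffer="xgpiblbbane" (len 11), cursors c1@5 c2@8 c3@8, authorship ....1.23...
After op 3 (move_right): buffer="xgpiblbbane" (len 11), cursors c1@6 c2@9 c3@9, authorship ....1.23...
After op 4 (insert('s')): buffer="xgpiblsbbassne" (len 14), cursors c1@7 c2@12 c3@12, authorship ....1.123.23..
After op 5 (move_left): buffer="xgpiblsbbassne" (len 14), cursors c1@6 c2@11 c3@11, authorship ....1.123.23..
After op 6 (insert('f')): buffer="xgpiblfsbbasffsne" (len 17), cursors c1@7 c2@14 c3@14, authorship ....1.1123.2233..
After op 7 (add_cursor(6)): buffer="xgpiblfsbbasffsne" (len 17), cursors c4@6 c1@7 c2@14 c3@14, authorship ....1.1123.2233..
After op 8 (insert('q')): buffer="xgpiblqfqsbbasffqqsne" (len 21), cursors c4@7 c1@9 c2@18 c3@18, authorship ....1.411123.223233..
Authorship (.=original, N=cursor N): . . . . 1 . 4 1 1 1 2 3 . 2 2 3 2 3 3 . .
Index 17: author = 3

Answer: cursor 3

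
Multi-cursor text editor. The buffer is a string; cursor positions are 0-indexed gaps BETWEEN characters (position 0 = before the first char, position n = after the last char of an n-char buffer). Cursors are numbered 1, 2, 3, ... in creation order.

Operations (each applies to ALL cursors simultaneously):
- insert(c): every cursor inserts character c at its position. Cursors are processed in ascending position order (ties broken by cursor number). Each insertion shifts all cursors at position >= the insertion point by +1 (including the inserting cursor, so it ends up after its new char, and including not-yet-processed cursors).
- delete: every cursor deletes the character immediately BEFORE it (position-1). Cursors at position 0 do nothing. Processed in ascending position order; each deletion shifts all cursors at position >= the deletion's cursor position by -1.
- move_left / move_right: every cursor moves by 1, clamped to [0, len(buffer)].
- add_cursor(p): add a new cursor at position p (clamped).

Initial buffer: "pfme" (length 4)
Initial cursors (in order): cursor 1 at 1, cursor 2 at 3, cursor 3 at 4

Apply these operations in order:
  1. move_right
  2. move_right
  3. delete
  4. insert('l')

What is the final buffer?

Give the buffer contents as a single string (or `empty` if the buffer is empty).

Answer: plll

Derivation:
After op 1 (move_right): buffer="pfme" (len 4), cursors c1@2 c2@4 c3@4, authorship ....
After op 2 (move_right): buffer="pfme" (len 4), cursors c1@3 c2@4 c3@4, authorship ....
After op 3 (delete): buffer="p" (len 1), cursors c1@1 c2@1 c3@1, authorship .
After op 4 (insert('l')): buffer="plll" (len 4), cursors c1@4 c2@4 c3@4, authorship .123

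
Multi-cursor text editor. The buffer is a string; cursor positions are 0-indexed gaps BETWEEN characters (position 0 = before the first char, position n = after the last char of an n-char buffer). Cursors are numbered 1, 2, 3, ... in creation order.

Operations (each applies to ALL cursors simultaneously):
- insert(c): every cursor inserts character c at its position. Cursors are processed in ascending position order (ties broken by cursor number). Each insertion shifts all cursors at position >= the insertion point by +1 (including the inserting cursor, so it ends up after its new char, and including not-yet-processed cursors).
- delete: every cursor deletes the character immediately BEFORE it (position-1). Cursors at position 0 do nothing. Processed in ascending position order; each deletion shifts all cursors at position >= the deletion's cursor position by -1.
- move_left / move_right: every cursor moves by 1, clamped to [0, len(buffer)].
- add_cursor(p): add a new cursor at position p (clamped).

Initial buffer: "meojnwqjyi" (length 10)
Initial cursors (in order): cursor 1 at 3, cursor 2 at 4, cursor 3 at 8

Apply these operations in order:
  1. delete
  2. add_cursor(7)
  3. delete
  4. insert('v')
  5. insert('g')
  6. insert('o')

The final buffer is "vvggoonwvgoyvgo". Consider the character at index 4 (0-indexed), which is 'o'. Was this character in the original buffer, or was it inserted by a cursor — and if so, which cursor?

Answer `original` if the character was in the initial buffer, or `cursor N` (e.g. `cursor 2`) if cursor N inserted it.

After op 1 (delete): buffer="menwqyi" (len 7), cursors c1@2 c2@2 c3@5, authorship .......
After op 2 (add_cursor(7)): buffer="menwqyi" (len 7), cursors c1@2 c2@2 c3@5 c4@7, authorship .......
After op 3 (delete): buffer="nwy" (len 3), cursors c1@0 c2@0 c3@2 c4@3, authorship ...
After op 4 (insert('v')): buffer="vvnwvyv" (len 7), cursors c1@2 c2@2 c3@5 c4@7, authorship 12..3.4
After op 5 (insert('g')): buffer="vvggnwvgyvg" (len 11), cursors c1@4 c2@4 c3@8 c4@11, authorship 1212..33.44
After op 6 (insert('o')): buffer="vvggoonwvgoyvgo" (len 15), cursors c1@6 c2@6 c3@11 c4@15, authorship 121212..333.444
Authorship (.=original, N=cursor N): 1 2 1 2 1 2 . . 3 3 3 . 4 4 4
Index 4: author = 1

Answer: cursor 1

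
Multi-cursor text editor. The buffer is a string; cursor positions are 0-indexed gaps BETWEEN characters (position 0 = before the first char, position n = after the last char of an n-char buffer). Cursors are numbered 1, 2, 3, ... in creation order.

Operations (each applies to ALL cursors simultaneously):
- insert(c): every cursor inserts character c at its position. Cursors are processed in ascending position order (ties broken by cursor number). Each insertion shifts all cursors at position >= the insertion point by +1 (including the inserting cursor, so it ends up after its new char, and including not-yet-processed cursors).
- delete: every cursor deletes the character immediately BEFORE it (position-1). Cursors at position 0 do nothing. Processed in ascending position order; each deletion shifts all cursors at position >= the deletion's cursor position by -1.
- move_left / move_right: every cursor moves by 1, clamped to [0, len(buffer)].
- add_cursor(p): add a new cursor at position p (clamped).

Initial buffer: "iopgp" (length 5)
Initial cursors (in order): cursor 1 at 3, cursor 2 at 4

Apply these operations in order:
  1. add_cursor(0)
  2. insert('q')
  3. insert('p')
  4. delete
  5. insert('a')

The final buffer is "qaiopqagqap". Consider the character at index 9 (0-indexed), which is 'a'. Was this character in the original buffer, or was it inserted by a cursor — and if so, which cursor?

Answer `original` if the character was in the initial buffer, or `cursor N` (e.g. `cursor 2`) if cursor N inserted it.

After op 1 (add_cursor(0)): buffer="iopgp" (len 5), cursors c3@0 c1@3 c2@4, authorship .....
After op 2 (insert('q')): buffer="qiopqgqp" (len 8), cursors c3@1 c1@5 c2@7, authorship 3...1.2.
After op 3 (insert('p')): buffer="qpiopqpgqpp" (len 11), cursors c3@2 c1@7 c2@10, authorship 33...11.22.
After op 4 (delete): buffer="qiopqgqp" (len 8), cursors c3@1 c1@5 c2@7, authorship 3...1.2.
After op 5 (insert('a')): buffer="qaiopqagqap" (len 11), cursors c3@2 c1@7 c2@10, authorship 33...11.22.
Authorship (.=original, N=cursor N): 3 3 . . . 1 1 . 2 2 .
Index 9: author = 2

Answer: cursor 2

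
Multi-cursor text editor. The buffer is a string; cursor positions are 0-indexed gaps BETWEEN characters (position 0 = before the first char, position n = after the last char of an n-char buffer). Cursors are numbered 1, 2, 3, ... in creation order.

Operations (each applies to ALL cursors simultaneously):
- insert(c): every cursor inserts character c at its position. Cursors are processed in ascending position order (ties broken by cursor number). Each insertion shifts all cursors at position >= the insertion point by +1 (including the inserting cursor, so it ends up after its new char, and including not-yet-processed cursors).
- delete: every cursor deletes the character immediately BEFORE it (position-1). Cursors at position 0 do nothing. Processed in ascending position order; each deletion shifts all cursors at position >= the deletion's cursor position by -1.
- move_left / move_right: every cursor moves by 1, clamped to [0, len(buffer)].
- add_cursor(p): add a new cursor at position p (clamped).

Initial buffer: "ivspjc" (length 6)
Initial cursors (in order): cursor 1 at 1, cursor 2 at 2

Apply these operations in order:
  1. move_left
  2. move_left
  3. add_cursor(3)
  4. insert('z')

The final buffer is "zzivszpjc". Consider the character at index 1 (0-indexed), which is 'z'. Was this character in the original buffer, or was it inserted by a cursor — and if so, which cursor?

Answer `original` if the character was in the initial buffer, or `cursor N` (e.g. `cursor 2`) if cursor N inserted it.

After op 1 (move_left): buffer="ivspjc" (len 6), cursors c1@0 c2@1, authorship ......
After op 2 (move_left): buffer="ivspjc" (len 6), cursors c1@0 c2@0, authorship ......
After op 3 (add_cursor(3)): buffer="ivspjc" (len 6), cursors c1@0 c2@0 c3@3, authorship ......
After op 4 (insert('z')): buffer="zzivszpjc" (len 9), cursors c1@2 c2@2 c3@6, authorship 12...3...
Authorship (.=original, N=cursor N): 1 2 . . . 3 . . .
Index 1: author = 2

Answer: cursor 2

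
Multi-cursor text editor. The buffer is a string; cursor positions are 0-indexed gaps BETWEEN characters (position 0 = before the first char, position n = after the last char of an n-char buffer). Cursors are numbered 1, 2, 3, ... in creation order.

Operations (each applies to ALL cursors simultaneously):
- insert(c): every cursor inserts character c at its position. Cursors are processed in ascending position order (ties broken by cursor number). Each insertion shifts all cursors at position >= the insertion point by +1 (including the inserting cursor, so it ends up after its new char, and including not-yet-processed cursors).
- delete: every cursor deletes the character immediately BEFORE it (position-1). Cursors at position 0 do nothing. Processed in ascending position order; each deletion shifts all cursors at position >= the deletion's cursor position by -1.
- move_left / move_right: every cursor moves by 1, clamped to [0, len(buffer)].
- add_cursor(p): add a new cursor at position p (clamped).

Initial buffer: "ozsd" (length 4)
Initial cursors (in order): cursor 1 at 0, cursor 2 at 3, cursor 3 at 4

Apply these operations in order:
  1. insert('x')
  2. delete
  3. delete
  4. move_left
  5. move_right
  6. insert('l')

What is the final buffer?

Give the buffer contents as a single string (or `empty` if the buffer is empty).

After op 1 (insert('x')): buffer="xozsxdx" (len 7), cursors c1@1 c2@5 c3@7, authorship 1...2.3
After op 2 (delete): buffer="ozsd" (len 4), cursors c1@0 c2@3 c3@4, authorship ....
After op 3 (delete): buffer="oz" (len 2), cursors c1@0 c2@2 c3@2, authorship ..
After op 4 (move_left): buffer="oz" (len 2), cursors c1@0 c2@1 c3@1, authorship ..
After op 5 (move_right): buffer="oz" (len 2), cursors c1@1 c2@2 c3@2, authorship ..
After op 6 (insert('l')): buffer="olzll" (len 5), cursors c1@2 c2@5 c3@5, authorship .1.23

Answer: olzll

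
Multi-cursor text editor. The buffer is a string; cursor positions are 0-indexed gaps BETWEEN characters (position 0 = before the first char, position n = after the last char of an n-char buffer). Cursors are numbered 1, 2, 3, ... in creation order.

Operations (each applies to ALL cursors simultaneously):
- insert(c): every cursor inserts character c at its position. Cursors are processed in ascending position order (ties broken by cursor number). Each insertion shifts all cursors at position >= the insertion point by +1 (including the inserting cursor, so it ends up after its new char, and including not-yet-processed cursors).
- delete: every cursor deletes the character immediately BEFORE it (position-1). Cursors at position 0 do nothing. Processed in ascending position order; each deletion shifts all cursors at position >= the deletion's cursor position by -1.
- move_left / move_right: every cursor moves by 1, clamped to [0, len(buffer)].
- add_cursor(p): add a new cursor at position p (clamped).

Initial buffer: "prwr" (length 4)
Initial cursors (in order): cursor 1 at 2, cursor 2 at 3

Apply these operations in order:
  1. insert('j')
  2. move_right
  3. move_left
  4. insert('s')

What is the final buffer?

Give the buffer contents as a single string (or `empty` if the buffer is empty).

Answer: prjswjsr

Derivation:
After op 1 (insert('j')): buffer="prjwjr" (len 6), cursors c1@3 c2@5, authorship ..1.2.
After op 2 (move_right): buffer="prjwjr" (len 6), cursors c1@4 c2@6, authorship ..1.2.
After op 3 (move_left): buffer="prjwjr" (len 6), cursors c1@3 c2@5, authorship ..1.2.
After op 4 (insert('s')): buffer="prjswjsr" (len 8), cursors c1@4 c2@7, authorship ..11.22.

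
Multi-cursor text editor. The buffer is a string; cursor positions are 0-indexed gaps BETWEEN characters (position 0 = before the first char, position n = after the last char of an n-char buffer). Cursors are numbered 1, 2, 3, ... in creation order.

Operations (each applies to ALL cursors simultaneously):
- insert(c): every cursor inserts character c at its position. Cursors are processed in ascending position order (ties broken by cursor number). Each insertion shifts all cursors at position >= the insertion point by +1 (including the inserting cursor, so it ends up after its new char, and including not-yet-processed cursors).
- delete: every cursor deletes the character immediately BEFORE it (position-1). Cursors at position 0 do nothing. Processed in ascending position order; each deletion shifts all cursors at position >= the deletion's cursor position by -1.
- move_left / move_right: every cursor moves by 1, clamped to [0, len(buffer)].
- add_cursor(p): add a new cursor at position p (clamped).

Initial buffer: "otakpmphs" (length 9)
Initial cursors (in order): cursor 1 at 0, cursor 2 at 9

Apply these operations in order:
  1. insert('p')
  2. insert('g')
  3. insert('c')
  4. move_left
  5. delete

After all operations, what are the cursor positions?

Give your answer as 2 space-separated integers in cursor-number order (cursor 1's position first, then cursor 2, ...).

After op 1 (insert('p')): buffer="potakpmphsp" (len 11), cursors c1@1 c2@11, authorship 1.........2
After op 2 (insert('g')): buffer="pgotakpmphspg" (len 13), cursors c1@2 c2@13, authorship 11.........22
After op 3 (insert('c')): buffer="pgcotakpmphspgc" (len 15), cursors c1@3 c2@15, authorship 111.........222
After op 4 (move_left): buffer="pgcotakpmphspgc" (len 15), cursors c1@2 c2@14, authorship 111.........222
After op 5 (delete): buffer="pcotakpmphspc" (len 13), cursors c1@1 c2@12, authorship 11.........22

Answer: 1 12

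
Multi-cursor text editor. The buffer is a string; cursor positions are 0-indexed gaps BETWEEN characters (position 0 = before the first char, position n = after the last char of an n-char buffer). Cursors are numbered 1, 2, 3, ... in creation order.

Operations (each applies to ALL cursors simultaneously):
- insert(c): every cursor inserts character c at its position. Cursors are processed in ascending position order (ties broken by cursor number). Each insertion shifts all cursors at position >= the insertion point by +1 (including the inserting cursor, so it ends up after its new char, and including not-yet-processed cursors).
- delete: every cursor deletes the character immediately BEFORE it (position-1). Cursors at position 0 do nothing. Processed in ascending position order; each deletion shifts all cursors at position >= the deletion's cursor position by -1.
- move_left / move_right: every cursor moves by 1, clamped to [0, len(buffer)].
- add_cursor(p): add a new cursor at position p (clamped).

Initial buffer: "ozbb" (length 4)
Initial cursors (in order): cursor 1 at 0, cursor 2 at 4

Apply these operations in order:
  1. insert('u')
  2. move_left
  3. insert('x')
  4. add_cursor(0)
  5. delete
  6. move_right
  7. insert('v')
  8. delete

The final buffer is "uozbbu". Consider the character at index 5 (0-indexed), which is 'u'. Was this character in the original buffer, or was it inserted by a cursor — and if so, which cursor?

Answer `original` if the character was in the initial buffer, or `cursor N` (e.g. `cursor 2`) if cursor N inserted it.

Answer: cursor 2

Derivation:
After op 1 (insert('u')): buffer="uozbbu" (len 6), cursors c1@1 c2@6, authorship 1....2
After op 2 (move_left): buffer="uozbbu" (len 6), cursors c1@0 c2@5, authorship 1....2
After op 3 (insert('x')): buffer="xuozbbxu" (len 8), cursors c1@1 c2@7, authorship 11....22
After op 4 (add_cursor(0)): buffer="xuozbbxu" (len 8), cursors c3@0 c1@1 c2@7, authorship 11....22
After op 5 (delete): buffer="uozbbu" (len 6), cursors c1@0 c3@0 c2@5, authorship 1....2
After op 6 (move_right): buffer="uozbbu" (len 6), cursors c1@1 c3@1 c2@6, authorship 1....2
After op 7 (insert('v')): buffer="uvvozbbuv" (len 9), cursors c1@3 c3@3 c2@9, authorship 113....22
After op 8 (delete): buffer="uozbbu" (len 6), cursors c1@1 c3@1 c2@6, authorship 1....2
Authorship (.=original, N=cursor N): 1 . . . . 2
Index 5: author = 2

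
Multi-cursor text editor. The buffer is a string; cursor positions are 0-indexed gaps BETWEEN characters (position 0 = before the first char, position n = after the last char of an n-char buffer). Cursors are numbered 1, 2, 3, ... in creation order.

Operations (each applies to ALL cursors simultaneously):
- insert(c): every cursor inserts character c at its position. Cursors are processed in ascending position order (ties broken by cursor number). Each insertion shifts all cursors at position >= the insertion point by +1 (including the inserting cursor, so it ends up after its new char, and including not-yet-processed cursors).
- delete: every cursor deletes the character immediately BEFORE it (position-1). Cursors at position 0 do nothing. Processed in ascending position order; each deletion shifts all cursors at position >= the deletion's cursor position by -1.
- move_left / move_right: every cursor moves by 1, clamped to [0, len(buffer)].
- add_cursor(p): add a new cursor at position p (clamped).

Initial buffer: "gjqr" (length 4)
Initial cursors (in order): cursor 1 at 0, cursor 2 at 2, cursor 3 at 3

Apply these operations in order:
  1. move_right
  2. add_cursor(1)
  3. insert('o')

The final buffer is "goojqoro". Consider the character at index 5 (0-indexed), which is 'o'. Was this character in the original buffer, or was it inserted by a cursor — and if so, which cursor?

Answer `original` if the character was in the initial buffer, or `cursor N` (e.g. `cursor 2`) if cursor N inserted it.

After op 1 (move_right): buffer="gjqr" (len 4), cursors c1@1 c2@3 c3@4, authorship ....
After op 2 (add_cursor(1)): buffer="gjqr" (len 4), cursors c1@1 c4@1 c2@3 c3@4, authorship ....
After op 3 (insert('o')): buffer="goojqoro" (len 8), cursors c1@3 c4@3 c2@6 c3@8, authorship .14..2.3
Authorship (.=original, N=cursor N): . 1 4 . . 2 . 3
Index 5: author = 2

Answer: cursor 2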